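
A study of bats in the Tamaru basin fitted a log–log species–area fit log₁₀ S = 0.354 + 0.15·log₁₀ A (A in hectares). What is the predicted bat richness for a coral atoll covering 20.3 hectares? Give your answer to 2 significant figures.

3.5

S = 2.259 × 20.3^0.15
ln S = ln 2.259 + 0.15 × ln 20.3 = 0.8151 + 0.15 × 3.0106 = 1.2667
S = e^1.2667 ≈ 3.549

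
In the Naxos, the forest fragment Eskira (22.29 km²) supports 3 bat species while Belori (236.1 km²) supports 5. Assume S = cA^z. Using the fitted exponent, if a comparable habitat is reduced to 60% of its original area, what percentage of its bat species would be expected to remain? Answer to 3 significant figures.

89.5%

z = ln(5/3) / ln(236.1/22.29) = 0.5108 / 2.3601 = 0.2164
S_new/S_old = (A_new/A_old)^z = 0.6^0.2164 = exp(0.2164 × -0.5108) = 0.8953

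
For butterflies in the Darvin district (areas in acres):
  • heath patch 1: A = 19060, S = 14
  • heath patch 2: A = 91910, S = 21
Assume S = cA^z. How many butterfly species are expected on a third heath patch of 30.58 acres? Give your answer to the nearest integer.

3

z = ln(21/14) / ln(91910/19060) = 0.4055 / 1.5732 = 0.2577
c = 14 / 19060^0.2577 = 14 / 12.68 = 1.104
S₃ = 1.104 × 30.58^0.2577 = 1.104 × 2.415 ≈ 2.666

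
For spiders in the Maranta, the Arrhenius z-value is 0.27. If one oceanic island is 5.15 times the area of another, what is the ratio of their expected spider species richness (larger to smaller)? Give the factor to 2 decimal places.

1.56

S₂/S₁ = (A₂/A₁)^z = 5.15^0.27
ln(S₂/S₁) = 0.27 × ln 5.15 = 0.27 × 1.6390 = 0.4425
S₂/S₁ = e^0.4425 ≈ 1.557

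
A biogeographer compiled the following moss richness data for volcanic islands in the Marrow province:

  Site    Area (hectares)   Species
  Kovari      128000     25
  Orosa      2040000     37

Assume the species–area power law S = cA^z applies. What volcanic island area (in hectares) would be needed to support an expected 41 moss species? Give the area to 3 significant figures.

4210000 hectares

z = ln(37/25) / ln(2040000/128000) = 0.3920 / 2.7687 = 0.1416
c = 25 / 128000^0.1416 = 25 / 5.287 = 4.729
A = (41/4.729)^(1/0.1416) ⇒ ln A = ln(8.67)/0.1416 = 15.2534
A = e^15.2534 ≈ 4211895 hectares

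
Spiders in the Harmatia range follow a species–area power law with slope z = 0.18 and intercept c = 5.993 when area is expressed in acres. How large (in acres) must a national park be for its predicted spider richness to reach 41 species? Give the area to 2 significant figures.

44000 acres

41 = 5.993 × A^0.18  ⇒  A^0.18 = 41/5.993 = 6.841
ln A = ln(6.841) / 0.18 = 1.9230 / 0.18 = 10.6832
A = e^10.6832 ≈ 43618 acres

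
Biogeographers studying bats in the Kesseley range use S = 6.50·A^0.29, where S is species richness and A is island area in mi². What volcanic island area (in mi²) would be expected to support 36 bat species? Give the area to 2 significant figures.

370 mi²

36 = 6.5 × A^0.29  ⇒  A^0.29 = 36/6.5 = 5.538
ln A = ln(5.538) / 0.29 = 1.7117 / 0.29 = 5.9025
A = e^5.9025 ≈ 365.9 mi²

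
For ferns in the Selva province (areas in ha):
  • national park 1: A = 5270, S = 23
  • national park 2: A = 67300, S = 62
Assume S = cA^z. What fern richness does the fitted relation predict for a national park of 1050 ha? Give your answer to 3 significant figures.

12.3

z = ln(62/23) / ln(67300/5270) = 0.9916 / 2.5471 = 0.3893
c = 23 / 5270^0.3893 = 23 / 28.12 = 0.818
S₃ = 0.818 × 1050^0.3893 = 0.818 × 15 ≈ 12.27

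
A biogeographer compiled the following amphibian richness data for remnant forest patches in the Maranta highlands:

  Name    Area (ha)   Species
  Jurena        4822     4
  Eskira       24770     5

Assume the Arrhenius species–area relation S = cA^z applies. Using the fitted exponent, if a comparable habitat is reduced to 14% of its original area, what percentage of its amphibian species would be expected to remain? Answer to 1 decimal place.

z = ln(5/4) / ln(24770/4822) = 0.2231 / 1.6364 = 0.1364
S_new/S_old = (A_new/A_old)^z = 0.14^0.1364 = exp(0.1364 × -1.9661) = 0.7648

76.5%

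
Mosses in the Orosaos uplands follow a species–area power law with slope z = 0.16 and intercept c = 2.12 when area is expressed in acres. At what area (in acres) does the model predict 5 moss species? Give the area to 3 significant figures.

5 = 2.12 × A^0.16  ⇒  A^0.16 = 5/2.12 = 2.358
ln A = ln(2.358) / 0.16 = 0.8580 / 0.16 = 5.3626
A = e^5.3626 ≈ 213.3 acres

213 acres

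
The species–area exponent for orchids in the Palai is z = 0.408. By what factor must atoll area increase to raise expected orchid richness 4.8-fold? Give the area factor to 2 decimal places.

(A₂/A₁)^0.408 = 4.8, so A₂/A₁ = 4.8^(1/0.408) = 4.8^2.451
ln(A₂/A₁) = ln 4.8 / 0.408 = 1.5686 / 0.408 = 3.8446
A₂/A₁ = e^3.8446 ≈ 46.74

46.74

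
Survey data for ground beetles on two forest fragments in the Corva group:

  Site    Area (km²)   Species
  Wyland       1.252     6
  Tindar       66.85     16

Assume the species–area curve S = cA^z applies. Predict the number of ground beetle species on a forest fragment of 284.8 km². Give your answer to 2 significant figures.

23

z = ln(16/6) / ln(66.85/1.252) = 0.9808 / 3.9777 = 0.2466
c = 6 / 1.252^0.2466 = 6 / 1.057 = 5.677
S₃ = 5.677 × 284.8^0.2466 = 5.677 × 4.029 ≈ 22.87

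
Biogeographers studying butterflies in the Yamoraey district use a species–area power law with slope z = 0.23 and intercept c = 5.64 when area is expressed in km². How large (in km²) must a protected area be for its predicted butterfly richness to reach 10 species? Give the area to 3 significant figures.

12.1 km²

10 = 5.64 × A^0.23  ⇒  A^0.23 = 10/5.64 = 1.773
ln A = ln(1.773) / 0.23 = 0.5727 / 0.23 = 2.4900
A = e^2.4900 ≈ 12.06 km²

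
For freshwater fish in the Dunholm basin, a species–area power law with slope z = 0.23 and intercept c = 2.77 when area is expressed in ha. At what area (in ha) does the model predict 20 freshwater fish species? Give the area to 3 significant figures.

20 = 2.77 × A^0.23  ⇒  A^0.23 = 20/2.77 = 7.22
ln A = ln(7.22) / 0.23 = 1.9769 / 0.23 = 8.5952
A = e^8.5952 ≈ 5405 ha

5410 ha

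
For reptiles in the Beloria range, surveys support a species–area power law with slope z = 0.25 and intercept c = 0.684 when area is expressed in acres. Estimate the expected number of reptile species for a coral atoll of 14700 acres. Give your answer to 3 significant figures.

S = 0.684 × 14700^0.25 = 0.684 × 11.01 ≈ 7.532

7.53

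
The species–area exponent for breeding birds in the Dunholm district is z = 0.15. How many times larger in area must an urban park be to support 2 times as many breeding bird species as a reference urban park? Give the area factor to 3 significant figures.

(A₂/A₁)^0.15 = 2, so A₂/A₁ = 2^(1/0.15) = 2^6.667
ln(A₂/A₁) = ln 2 / 0.15 = 0.6931 / 0.15 = 4.6210
A₂/A₁ = e^4.6210 ≈ 101.6

102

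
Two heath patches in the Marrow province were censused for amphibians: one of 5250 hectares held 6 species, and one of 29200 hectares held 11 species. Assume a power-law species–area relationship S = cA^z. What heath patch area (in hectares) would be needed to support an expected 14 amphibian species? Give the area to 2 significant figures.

z = ln(11/6) / ln(29200/5250) = 0.6061 / 1.7159 = 0.3532
c = 6 / 5250^0.3532 = 6 / 20.61 = 0.2911
A = (14/0.2911)^(1/0.3532) ⇒ ln A = ln(48.09)/0.3532 = 10.9646
A = e^10.9646 ≈ 57794 hectares

58000 hectares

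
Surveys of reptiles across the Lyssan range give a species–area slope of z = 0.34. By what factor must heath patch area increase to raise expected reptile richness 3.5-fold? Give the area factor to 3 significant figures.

39.8

(A₂/A₁)^0.34 = 3.5, so A₂/A₁ = 3.5^(1/0.34) = 3.5^2.941
ln(A₂/A₁) = ln 3.5 / 0.34 = 1.2528 / 0.34 = 3.6846
A₂/A₁ = e^3.6846 ≈ 39.83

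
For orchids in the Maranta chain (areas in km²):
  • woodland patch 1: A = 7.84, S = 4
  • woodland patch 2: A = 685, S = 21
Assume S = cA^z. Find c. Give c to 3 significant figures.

1.86

z = ln(S₂/S₁) / ln(A₂/A₁) = ln(21/4) / ln(685/7.84) = 1.6582 / 4.4702 = 0.3710
c = S₁ / A₁^z = 4 / 7.84^0.3710 = 4 / 2.147 = 1.863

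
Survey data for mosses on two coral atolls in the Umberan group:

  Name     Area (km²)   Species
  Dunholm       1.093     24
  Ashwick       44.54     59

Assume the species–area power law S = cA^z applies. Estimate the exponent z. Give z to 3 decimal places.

Taking logs: ln S = ln c + z ln A, so z = (ln S₂ − ln S₁)/(ln A₂ − ln A₁).
z = ln(59/24) / ln(44.54/1.093) = ln(2.458) / ln(40.75) = 0.8995 / 3.7075 = 0.2426

0.243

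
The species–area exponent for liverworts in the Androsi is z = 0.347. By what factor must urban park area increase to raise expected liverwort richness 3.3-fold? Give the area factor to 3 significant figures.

(A₂/A₁)^0.347 = 3.3, so A₂/A₁ = 3.3^(1/0.347) = 3.3^2.882
ln(A₂/A₁) = ln 3.3 / 0.347 = 1.1939 / 0.347 = 3.4407
A₂/A₁ = e^3.4407 ≈ 31.21

31.2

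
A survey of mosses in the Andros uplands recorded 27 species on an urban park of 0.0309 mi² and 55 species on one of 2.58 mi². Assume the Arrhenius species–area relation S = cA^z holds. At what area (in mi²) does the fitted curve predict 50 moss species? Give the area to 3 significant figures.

1.43 mi²

z = ln(55/27) / ln(2.58/0.0309) = 0.7115 / 4.4248 = 0.1608
c = 27 / 0.0309^0.1608 = 27 / 0.5717 = 47.23
A = (50/47.23)^(1/0.1608) ⇒ ln A = ln(1.059)/0.1608 = 0.3551
A = e^0.3551 ≈ 1.426 mi²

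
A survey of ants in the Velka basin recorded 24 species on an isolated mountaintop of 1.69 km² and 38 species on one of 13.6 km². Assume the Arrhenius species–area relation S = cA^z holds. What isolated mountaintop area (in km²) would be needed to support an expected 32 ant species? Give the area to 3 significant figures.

z = ln(38/24) / ln(13.6/1.69) = 0.4595 / 2.0853 = 0.2204
c = 24 / 1.69^0.2204 = 24 / 1.123 = 21.38
A = (32/21.38)^(1/0.2204) ⇒ ln A = ln(1.497)/0.2204 = 1.8302
A = e^1.8302 ≈ 6.235 km²

6.24 km²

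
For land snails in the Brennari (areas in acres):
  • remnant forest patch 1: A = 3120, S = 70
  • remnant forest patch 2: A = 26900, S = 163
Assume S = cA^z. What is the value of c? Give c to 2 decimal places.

2.98

z = ln(S₂/S₁) / ln(A₂/A₁) = ln(163/70) / ln(26900/3120) = 0.8453 / 2.1543 = 0.3924
c = S₁ / A₁^z = 70 / 3120^0.3924 = 70 / 23.49 = 2.979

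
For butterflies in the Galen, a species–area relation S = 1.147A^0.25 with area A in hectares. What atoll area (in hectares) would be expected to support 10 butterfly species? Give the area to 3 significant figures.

10 = 1.147 × A^0.25  ⇒  A^0.25 = 10/1.147 = 8.718
ln A = ln(8.718) / 0.25 = 2.1654 / 0.25 = 8.6617
A = e^8.6617 ≈ 5778 hectares

5780 hectares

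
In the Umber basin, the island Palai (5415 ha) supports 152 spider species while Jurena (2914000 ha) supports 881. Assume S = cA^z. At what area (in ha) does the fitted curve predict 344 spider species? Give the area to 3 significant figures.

101000 ha

z = ln(881/152) / ln(2914000/5415) = 1.7572 / 6.2881 = 0.2794
c = 152 / 5415^0.2794 = 152 / 11.05 = 13.76
A = (344/13.76)^(1/0.2794) ⇒ ln A = ln(25.01)/0.2794 = 11.5197
A = e^11.5197 ≈ 100683 ha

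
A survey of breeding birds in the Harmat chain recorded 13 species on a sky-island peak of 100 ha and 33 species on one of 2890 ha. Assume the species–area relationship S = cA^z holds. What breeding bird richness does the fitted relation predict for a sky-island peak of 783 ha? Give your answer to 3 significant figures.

z = ln(33/13) / ln(2890/100) = 0.9316 / 3.3638 = 0.2769
c = 13 / 100^0.2769 = 13 / 3.58 = 3.631
S₃ = 3.631 × 783^0.2769 = 3.631 × 6.33 ≈ 22.99

23.0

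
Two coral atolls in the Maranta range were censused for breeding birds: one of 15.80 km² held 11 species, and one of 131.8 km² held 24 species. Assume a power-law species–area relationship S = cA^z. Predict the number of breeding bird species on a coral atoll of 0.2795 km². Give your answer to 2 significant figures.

z = ln(24/11) / ln(131.8/15.8) = 0.7802 / 2.1213 = 0.3678
c = 11 / 15.8^0.3678 = 11 / 2.76 = 3.986
S₃ = 3.986 × 0.2795^0.3678 = 3.986 × 0.6257 ≈ 2.494

2.5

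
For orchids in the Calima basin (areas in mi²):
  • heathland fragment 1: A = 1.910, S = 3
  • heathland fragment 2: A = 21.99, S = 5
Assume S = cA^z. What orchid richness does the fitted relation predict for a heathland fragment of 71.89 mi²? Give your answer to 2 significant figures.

6.4

z = ln(5/3) / ln(21.99/1.91) = 0.5108 / 2.4435 = 0.2091
c = 3 / 1.91^0.2091 = 3 / 1.145 = 2.62
S₃ = 2.62 × 71.89^0.2091 = 2.62 × 2.444 ≈ 6.405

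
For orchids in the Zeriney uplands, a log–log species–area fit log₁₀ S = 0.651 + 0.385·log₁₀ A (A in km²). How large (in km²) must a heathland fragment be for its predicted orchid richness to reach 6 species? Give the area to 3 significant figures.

6 = 4.477 × A^0.385  ⇒  A^0.385 = 6/4.477 = 1.34
ln A = ln(1.34) / 0.385 = 0.2928 / 0.385 = 0.7605
A = e^0.7605 ≈ 2.139 km²

2.14 km²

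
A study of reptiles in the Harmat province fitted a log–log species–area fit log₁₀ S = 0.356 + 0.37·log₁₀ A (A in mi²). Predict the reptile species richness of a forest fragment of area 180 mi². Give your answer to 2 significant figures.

S = 2.27 × 180^0.37
ln S = ln 2.27 + 0.37 × ln 180 = 0.8197 + 0.37 × 5.1930 = 2.7411
S = e^2.7411 ≈ 15.5

16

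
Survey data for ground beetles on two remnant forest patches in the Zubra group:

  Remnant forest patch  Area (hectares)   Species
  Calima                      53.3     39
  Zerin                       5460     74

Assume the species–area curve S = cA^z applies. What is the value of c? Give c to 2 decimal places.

z = ln(S₂/S₁) / ln(A₂/A₁) = ln(74/39) / ln(5460/53.3) = 0.6405 / 4.6293 = 0.1384
c = S₁ / A₁^z = 39 / 53.3^0.1384 = 39 / 1.733 = 22.5

22.50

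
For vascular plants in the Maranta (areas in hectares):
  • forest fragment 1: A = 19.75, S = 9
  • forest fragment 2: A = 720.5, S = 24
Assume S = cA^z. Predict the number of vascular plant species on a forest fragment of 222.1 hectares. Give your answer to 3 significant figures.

17.4

z = ln(24/9) / ln(720.5/19.75) = 0.9808 / 3.5968 = 0.2727
c = 9 / 19.75^0.2727 = 9 / 2.256 = 3.99
S₃ = 3.99 × 222.1^0.2727 = 3.99 × 4.364 ≈ 17.41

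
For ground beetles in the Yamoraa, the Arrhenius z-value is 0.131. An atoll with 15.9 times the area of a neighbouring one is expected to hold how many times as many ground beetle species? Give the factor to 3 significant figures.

1.44

S₂/S₁ = (A₂/A₁)^z = 15.9^0.131
ln(S₂/S₁) = 0.131 × ln 15.9 = 0.131 × 2.7663 = 0.3624
S₂/S₁ = e^0.3624 ≈ 1.437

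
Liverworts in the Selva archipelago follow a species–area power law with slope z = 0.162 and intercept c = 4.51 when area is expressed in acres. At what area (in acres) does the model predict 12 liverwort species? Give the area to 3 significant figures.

420 acres

12 = 4.51 × A^0.162  ⇒  A^0.162 = 12/4.51 = 2.661
ln A = ln(2.661) / 0.162 = 0.9786 / 0.162 = 6.0408
A = e^6.0408 ≈ 420.2 acres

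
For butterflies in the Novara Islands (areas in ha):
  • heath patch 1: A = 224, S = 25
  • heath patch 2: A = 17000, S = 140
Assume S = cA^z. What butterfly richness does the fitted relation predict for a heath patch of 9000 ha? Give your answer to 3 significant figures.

z = ln(140/25) / ln(17000/224) = 1.7228 / 4.3293 = 0.3979
c = 25 / 224^0.3979 = 25 / 8.615 = 2.902
S₃ = 2.902 × 9000^0.3979 = 2.902 × 37.46 ≈ 108.7

109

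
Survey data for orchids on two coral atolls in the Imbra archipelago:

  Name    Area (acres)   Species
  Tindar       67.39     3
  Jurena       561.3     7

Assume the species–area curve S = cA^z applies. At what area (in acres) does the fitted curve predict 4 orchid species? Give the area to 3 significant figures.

138 acres

z = ln(7/3) / ln(561.3/67.39) = 0.8473 / 2.1198 = 0.3997
c = 3 / 67.39^0.3997 = 3 / 5.382 = 0.5574
A = (4/0.5574)^(1/0.3997) ⇒ ln A = ln(7.176)/0.3997 = 4.9302
A = e^4.9302 ≈ 138.4 acres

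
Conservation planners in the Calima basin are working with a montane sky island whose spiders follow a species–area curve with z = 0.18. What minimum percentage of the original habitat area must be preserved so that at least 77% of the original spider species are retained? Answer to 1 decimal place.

Need (A_new/A_old)^0.18 = 0.77, so A_new/A_old = 0.77^(1/0.18) = 0.77^5.556
ln(A_new/A_old) = ln 0.77 / 0.18 = -0.2614 / 0.18 = -1.4520
A_new/A_old = e^-1.4520 ≈ 0.2341

23.4%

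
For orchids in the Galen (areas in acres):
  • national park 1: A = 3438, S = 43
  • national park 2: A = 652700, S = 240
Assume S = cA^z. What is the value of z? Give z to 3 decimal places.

0.328

Taking logs: ln S = ln c + z ln A, so z = (ln S₂ − ln S₁)/(ln A₂ − ln A₁).
z = ln(240/43) / ln(652700/3438) = ln(5.581) / ln(189.8) = 1.7194 / 5.2462 = 0.3277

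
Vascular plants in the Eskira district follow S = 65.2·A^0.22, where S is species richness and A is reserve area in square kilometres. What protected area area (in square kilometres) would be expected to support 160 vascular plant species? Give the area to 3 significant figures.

59.2 square kilometres

160 = 65.2 × A^0.22  ⇒  A^0.22 = 160/65.2 = 2.454
ln A = ln(2.454) / 0.22 = 0.8977 / 0.22 = 4.0805
A = e^4.0805 ≈ 59.18 square kilometres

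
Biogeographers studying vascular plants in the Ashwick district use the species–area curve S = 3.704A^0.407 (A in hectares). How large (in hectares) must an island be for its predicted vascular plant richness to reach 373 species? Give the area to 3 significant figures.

83500 hectares

373 = 3.704 × A^0.407  ⇒  A^0.407 = 373/3.704 = 100.7
ln A = ln(100.7) / 0.407 = 4.6122 / 0.407 = 11.3321
A = e^11.3321 ≈ 83458 hectares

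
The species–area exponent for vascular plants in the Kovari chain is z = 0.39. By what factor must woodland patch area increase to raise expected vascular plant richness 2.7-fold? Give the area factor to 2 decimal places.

12.77

(A₂/A₁)^0.39 = 2.7, so A₂/A₁ = 2.7^(1/0.39) = 2.7^2.564
ln(A₂/A₁) = ln 2.7 / 0.39 = 0.9933 / 0.39 = 2.5468
A₂/A₁ = e^2.5468 ≈ 12.77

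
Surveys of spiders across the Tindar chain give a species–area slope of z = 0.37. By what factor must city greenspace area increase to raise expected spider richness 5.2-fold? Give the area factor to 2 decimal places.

(A₂/A₁)^0.37 = 5.2, so A₂/A₁ = 5.2^(1/0.37) = 5.2^2.703
ln(A₂/A₁) = ln 5.2 / 0.37 = 1.6487 / 0.37 = 4.4558
A₂/A₁ = e^4.4558 ≈ 86.13

86.13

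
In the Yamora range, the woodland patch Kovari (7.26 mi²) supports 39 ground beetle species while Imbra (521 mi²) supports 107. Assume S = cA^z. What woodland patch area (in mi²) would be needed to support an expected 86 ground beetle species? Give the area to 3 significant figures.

207 mi²

z = ln(107/39) / ln(521/7.26) = 1.0093 / 4.2734 = 0.2362
c = 39 / 7.26^0.2362 = 39 / 1.597 = 24.42
A = (86/24.42)^(1/0.2362) ⇒ ln A = ln(3.522)/0.2362 = 5.3307
A = e^5.3307 ≈ 206.6 mi²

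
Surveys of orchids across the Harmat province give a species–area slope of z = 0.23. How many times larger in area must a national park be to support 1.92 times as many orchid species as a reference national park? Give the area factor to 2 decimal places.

17.05

(A₂/A₁)^0.23 = 1.92, so A₂/A₁ = 1.92^(1/0.23) = 1.92^4.348
ln(A₂/A₁) = ln 1.92 / 0.23 = 0.6523 / 0.23 = 2.8362
A₂/A₁ = e^2.8362 ≈ 17.05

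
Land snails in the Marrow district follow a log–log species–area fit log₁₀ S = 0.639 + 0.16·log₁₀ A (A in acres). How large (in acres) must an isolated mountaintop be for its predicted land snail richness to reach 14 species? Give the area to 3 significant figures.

1480 acres

14 = 4.355 × A^0.16  ⇒  A^0.16 = 14/4.355 = 3.215
ln A = ln(3.215) / 0.16 = 1.1677 / 0.16 = 7.2982
A = e^7.2982 ≈ 1478 acres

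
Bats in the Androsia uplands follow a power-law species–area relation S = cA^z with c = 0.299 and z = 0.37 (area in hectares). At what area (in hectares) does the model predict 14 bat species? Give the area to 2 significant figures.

33000 hectares

14 = 0.299 × A^0.37  ⇒  A^0.37 = 14/0.299 = 46.82
ln A = ln(46.82) / 0.37 = 3.8464 / 0.37 = 10.3956
A = e^10.3956 ≈ 32715 hectares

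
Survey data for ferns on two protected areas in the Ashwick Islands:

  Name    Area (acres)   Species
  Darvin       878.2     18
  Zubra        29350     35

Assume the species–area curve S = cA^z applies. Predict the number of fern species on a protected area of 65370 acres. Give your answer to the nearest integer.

z = ln(35/18) / ln(29350/878.2) = 0.6650 / 3.5092 = 0.1895
c = 18 / 878.2^0.1895 = 18 / 3.612 = 4.983
S₃ = 4.983 × 65370^0.1895 = 4.983 × 8.175 ≈ 40.74

41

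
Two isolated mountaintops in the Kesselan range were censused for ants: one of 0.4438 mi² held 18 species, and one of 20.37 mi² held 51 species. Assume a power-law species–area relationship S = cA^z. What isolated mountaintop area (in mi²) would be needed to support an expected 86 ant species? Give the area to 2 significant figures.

z = ln(51/18) / ln(20.37/0.4438) = 1.0415 / 3.8264 = 0.2722
c = 18 / 0.4438^0.2722 = 18 / 0.8016 = 22.45
A = (86/22.45)^(1/0.2722) ⇒ ln A = ln(3.83)/0.2722 = 4.9339
A = e^4.9339 ≈ 138.9 mi²

140 mi²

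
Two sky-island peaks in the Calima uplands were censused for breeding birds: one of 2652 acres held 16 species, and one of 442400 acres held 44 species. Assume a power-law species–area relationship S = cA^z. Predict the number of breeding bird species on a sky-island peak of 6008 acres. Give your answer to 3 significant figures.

z = ln(44/16) / ln(442400/2652) = 1.0116 / 5.1169 = 0.1977
c = 16 / 2652^0.1977 = 16 / 4.752 = 3.367
S₃ = 3.367 × 6008^0.1977 = 3.367 × 5.585 ≈ 18.81

18.8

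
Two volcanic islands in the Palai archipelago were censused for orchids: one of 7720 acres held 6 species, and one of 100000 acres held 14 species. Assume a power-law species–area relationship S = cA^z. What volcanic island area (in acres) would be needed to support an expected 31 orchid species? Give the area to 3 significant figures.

z = ln(14/6) / ln(100000/7720) = 0.8473 / 2.5614 = 0.3308
c = 6 / 7720^0.3308 = 6 / 19.32 = 0.3105
A = (31/0.3105)^(1/0.3308) ⇒ ln A = ln(99.82)/0.3308 = 13.9160
A = e^13.9160 ≈ 1105684 acres

1110000 acres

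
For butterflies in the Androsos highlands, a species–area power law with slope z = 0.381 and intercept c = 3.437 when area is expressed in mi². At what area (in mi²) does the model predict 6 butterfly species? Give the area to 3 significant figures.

4.32 mi²

6 = 3.437 × A^0.381  ⇒  A^0.381 = 6/3.437 = 1.746
ln A = ln(1.746) / 0.381 = 0.5572 / 0.381 = 1.4624
A = e^1.4624 ≈ 4.316 mi²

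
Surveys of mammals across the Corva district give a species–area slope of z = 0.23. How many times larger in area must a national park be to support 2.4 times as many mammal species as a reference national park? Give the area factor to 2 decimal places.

(A₂/A₁)^0.23 = 2.4, so A₂/A₁ = 2.4^(1/0.23) = 2.4^4.348
ln(A₂/A₁) = ln 2.4 / 0.23 = 0.8755 / 0.23 = 3.8064
A₂/A₁ = e^3.8064 ≈ 44.99

44.99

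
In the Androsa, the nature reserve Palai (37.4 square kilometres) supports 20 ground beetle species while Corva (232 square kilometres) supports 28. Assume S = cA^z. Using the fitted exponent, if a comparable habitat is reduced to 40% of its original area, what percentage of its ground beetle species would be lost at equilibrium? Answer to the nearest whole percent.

16%

z = ln(28/20) / ln(232/37.4) = 0.3365 / 1.8251 = 0.1844
S_new/S_old = (A_new/A_old)^z = 0.4^0.1844 = exp(0.1844 × -0.9163) = 0.8446
Fraction lost = 1 − 0.8446 = 0.1554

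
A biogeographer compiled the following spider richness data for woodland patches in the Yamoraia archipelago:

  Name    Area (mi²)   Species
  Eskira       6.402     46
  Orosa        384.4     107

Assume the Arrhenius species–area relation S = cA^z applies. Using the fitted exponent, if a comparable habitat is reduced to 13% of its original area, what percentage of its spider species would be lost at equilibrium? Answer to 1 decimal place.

34.3%

z = ln(107/46) / ln(384.4/6.402) = 0.8442 / 4.0951 = 0.2061
S_new/S_old = (A_new/A_old)^z = 0.13^0.2061 = exp(0.2061 × -2.0402) = 0.6567
Fraction lost = 1 − 0.6567 = 0.3433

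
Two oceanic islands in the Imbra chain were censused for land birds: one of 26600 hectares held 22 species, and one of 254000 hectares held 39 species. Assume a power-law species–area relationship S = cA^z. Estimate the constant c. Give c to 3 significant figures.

1.66

z = ln(S₂/S₁) / ln(A₂/A₁) = ln(39/22) / ln(254000/26600) = 0.5725 / 2.2564 = 0.2537
c = S₁ / A₁^z = 22 / 26600^0.2537 = 22 / 13.27 = 1.658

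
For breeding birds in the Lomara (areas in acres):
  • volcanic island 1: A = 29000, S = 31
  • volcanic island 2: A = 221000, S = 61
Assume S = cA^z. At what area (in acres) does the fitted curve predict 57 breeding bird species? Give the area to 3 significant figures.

z = ln(61/31) / ln(221000/29000) = 0.6769 / 2.0309 = 0.3333
c = 31 / 29000^0.3333 = 31 / 30.71 = 1.009
A = (57/1.009)^(1/0.3333) ⇒ ln A = ln(56.47)/0.3333 = 12.1024
A = e^12.1024 ≈ 180309 acres

180000 acres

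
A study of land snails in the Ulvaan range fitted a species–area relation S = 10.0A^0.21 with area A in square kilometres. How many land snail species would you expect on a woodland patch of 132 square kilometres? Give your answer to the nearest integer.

28

S = 10 × 132^0.21
ln S = ln 10 + 0.21 × ln 132 = 2.3026 + 0.21 × 4.8828 = 3.3280
S = e^3.3280 ≈ 27.88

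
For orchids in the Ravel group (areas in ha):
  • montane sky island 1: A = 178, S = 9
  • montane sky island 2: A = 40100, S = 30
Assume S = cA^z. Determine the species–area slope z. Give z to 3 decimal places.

Taking logs: ln S = ln c + z ln A, so z = (ln S₂ − ln S₁)/(ln A₂ − ln A₁).
z = ln(30/9) / ln(40100/178) = ln(3.333) / ln(225.3) = 1.2040 / 5.4173 = 0.2222

0.222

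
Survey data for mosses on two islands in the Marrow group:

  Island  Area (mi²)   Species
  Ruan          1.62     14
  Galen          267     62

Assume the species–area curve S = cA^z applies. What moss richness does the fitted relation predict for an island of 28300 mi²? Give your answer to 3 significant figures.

241

z = ln(62/14) / ln(267/1.62) = 1.4881 / 5.1048 = 0.2915
c = 14 / 1.62^0.2915 = 14 / 1.151 = 12.16
S₃ = 12.16 × 28300^0.2915 = 12.16 × 19.85 ≈ 241.4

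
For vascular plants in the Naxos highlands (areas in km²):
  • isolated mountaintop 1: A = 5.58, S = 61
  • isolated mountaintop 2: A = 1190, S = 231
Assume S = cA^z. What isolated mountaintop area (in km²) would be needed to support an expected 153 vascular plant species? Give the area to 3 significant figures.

z = ln(231/61) / ln(1190/5.58) = 1.3315 / 5.3625 = 0.2483
c = 61 / 5.58^0.2483 = 61 / 1.532 = 39.8
A = (153/39.8)^(1/0.2483) ⇒ ln A = ln(3.844)/0.2483 = 5.4225
A = e^5.4225 ≈ 226.5 km²

226 km²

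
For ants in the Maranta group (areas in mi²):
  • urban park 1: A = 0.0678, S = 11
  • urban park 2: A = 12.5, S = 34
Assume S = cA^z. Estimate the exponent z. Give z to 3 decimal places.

Taking logs: ln S = ln c + z ln A, so z = (ln S₂ − ln S₁)/(ln A₂ − ln A₁).
z = ln(34/11) / ln(12.5/0.0678) = ln(3.091) / ln(184.4) = 1.1285 / 5.2169 = 0.2163

0.216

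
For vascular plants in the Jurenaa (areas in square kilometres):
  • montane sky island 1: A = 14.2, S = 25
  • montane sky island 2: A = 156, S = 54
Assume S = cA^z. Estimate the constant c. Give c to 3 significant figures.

10.7

z = ln(S₂/S₁) / ln(A₂/A₁) = ln(54/25) / ln(156/14.2) = 0.7701 / 2.3966 = 0.3213
c = S₁ / A₁^z = 25 / 14.2^0.3213 = 25 / 2.346 = 10.66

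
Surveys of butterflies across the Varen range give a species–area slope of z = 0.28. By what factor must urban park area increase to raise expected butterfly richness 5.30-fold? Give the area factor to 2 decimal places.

386.10

(A₂/A₁)^0.28 = 5.3, so A₂/A₁ = 5.3^(1/0.28) = 5.3^3.571
ln(A₂/A₁) = ln 5.3 / 0.28 = 1.6677 / 0.28 = 5.9561
A₂/A₁ = e^5.9561 ≈ 386.1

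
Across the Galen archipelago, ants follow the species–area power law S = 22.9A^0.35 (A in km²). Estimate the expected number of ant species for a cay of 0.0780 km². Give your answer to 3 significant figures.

S = 22.9 × 0.078^0.35
ln S = ln 22.9 + 0.35 × ln 0.078 = 3.1311 + 0.35 × -2.5510 = 2.2383
S = e^2.2383 ≈ 9.377

9.38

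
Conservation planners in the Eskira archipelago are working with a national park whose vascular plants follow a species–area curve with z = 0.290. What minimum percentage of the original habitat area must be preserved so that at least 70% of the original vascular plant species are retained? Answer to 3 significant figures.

Need (A_new/A_old)^0.29 = 0.7, so A_new/A_old = 0.7^(1/0.29) = 0.7^3.448
ln(A_new/A_old) = ln 0.7 / 0.29 = -0.3567 / 0.29 = -1.2299
A_new/A_old = e^-1.2299 ≈ 0.2923

29.2%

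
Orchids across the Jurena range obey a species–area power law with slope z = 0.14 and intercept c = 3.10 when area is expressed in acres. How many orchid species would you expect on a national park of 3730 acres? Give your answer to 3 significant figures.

9.80

S = 3.1 × 3730^0.14 = 3.1 × 3.163 ≈ 9.804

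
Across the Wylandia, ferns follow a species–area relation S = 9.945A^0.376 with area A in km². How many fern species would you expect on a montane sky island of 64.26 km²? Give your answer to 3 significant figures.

S = 9.945 × 64.26^0.376
ln S = ln 9.945 + 0.376 × ln 64.26 = 2.2971 + 0.376 × 4.1629 = 3.8623
S = e^3.8623 ≈ 47.58

47.6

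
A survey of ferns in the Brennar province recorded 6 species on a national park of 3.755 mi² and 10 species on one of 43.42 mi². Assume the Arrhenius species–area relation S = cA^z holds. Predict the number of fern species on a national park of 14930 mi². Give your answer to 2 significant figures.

z = ln(10/6) / ln(43.42/3.755) = 0.5108 / 2.4478 = 0.2087
c = 6 / 3.755^0.2087 = 6 / 1.318 = 4.552
S₃ = 4.552 × 14930^0.2087 = 4.552 × 7.431 ≈ 33.83

34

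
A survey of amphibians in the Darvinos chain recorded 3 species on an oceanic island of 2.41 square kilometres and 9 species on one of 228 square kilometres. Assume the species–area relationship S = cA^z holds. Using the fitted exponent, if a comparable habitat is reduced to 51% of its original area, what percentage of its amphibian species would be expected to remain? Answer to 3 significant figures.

z = ln(9/3) / ln(228/2.41) = 1.0986 / 4.5497 = 0.2415
S_new/S_old = (A_new/A_old)^z = 0.51^0.2415 = exp(0.2415 × -0.6733) = 0.8499

85.0%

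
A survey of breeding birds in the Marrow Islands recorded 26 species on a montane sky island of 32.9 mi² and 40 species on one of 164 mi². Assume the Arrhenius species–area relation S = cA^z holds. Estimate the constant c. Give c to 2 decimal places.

z = ln(S₂/S₁) / ln(A₂/A₁) = ln(40/26) / ln(164/32.9) = 0.4308 / 1.6064 = 0.2682
c = S₁ / A₁^z = 26 / 32.9^0.2682 = 26 / 2.552 = 10.19

10.19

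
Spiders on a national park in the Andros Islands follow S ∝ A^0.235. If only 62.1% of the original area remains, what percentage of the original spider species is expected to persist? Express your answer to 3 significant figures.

S_new/S_old = (A_new/A_old)^z = 0.621^0.235
= exp(0.235 × ln 0.621) = exp(0.235 × -0.4764) = exp(-0.1120) ≈ 0.8941

89.4%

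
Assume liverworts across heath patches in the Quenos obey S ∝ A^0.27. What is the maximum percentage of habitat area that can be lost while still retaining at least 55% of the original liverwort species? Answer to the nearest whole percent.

89%

Need (A_new/A_old)^0.27 = 0.55, so A_new/A_old = 0.55^(1/0.27) = 0.55^3.704
ln(A_new/A_old) = ln 0.55 / 0.27 = -0.5978 / 0.27 = -2.2142
A_new/A_old = e^-2.2142 ≈ 0.1092
Fraction that can be lost = 1 − 0.1092 = 0.8908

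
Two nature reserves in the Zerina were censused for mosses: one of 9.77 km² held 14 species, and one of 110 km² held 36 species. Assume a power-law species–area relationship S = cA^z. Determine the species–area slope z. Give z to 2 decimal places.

Taking logs: ln S = ln c + z ln A, so z = (ln S₂ − ln S₁)/(ln A₂ − ln A₁).
z = ln(36/14) / ln(110/9.77) = ln(2.571) / ln(11.26) = 0.9445 / 2.4212 = 0.3901

0.39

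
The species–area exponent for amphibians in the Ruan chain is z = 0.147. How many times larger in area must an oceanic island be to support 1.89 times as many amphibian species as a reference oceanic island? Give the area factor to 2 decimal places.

75.98

(A₂/A₁)^0.147 = 1.89, so A₂/A₁ = 1.89^(1/0.147) = 1.89^6.803
ln(A₂/A₁) = ln 1.89 / 0.147 = 0.6366 / 0.147 = 4.3305
A₂/A₁ = e^4.3305 ≈ 75.98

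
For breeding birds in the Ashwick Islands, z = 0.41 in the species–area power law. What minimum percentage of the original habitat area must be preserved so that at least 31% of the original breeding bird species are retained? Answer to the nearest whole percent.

6%

Need (A_new/A_old)^0.41 = 0.31, so A_new/A_old = 0.31^(1/0.41) = 0.31^2.439
ln(A_new/A_old) = ln 0.31 / 0.41 = -1.1712 / 0.41 = -2.8565
A_new/A_old = e^-2.8565 ≈ 0.05747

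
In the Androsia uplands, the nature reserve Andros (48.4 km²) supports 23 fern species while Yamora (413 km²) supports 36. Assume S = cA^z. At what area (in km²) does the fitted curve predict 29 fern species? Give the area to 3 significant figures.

147 km²

z = ln(36/23) / ln(413/48.4) = 0.4480 / 2.1439 = 0.2090
c = 23 / 48.4^0.2090 = 23 / 2.249 = 10.22
A = (29/10.22)^(1/0.2090) ⇒ ln A = ln(2.836)/0.2090 = 4.9887
A = e^4.9887 ≈ 146.8 km²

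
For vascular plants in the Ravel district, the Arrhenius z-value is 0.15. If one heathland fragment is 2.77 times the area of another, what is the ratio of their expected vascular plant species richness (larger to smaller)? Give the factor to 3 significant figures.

1.17

S₂/S₁ = (A₂/A₁)^z = 2.77^0.15
ln(S₂/S₁) = 0.15 × ln 2.77 = 0.15 × 1.0188 = 0.1528
S₂/S₁ = e^0.1528 ≈ 1.165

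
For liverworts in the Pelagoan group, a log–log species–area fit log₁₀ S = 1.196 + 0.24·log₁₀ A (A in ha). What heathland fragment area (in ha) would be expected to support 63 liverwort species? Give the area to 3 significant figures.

63 = 15.7 × A^0.24  ⇒  A^0.24 = 63/15.7 = 4.012
ln A = ln(4.012) / 0.24 = 1.3892 / 0.24 = 5.7885
A = e^5.7885 ≈ 326.5 ha

327 ha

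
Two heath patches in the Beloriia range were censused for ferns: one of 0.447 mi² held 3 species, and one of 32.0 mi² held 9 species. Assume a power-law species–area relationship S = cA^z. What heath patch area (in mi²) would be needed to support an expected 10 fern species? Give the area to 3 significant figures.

z = ln(9/3) / ln(32/0.447) = 1.0986 / 4.2709 = 0.2572
c = 3 / 0.447^0.2572 = 3 / 0.8129 = 3.69
A = (10/3.69)^(1/0.2572) ⇒ ln A = ln(2.71)/0.2572 = 3.8753
A = e^3.8753 ≈ 48.2 mi²

48.2 mi²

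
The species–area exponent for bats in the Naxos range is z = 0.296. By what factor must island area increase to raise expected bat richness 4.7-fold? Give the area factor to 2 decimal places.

186.47

(A₂/A₁)^0.296 = 4.7, so A₂/A₁ = 4.7^(1/0.296) = 4.7^3.378
ln(A₂/A₁) = ln 4.7 / 0.296 = 1.5476 / 0.296 = 5.2283
A₂/A₁ = e^5.2283 ≈ 186.5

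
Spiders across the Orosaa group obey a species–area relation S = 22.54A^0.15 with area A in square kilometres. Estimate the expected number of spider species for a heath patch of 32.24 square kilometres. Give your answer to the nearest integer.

S = 22.54 × 32.24^0.15 = 22.54 × 1.684 ≈ 37.95

38 species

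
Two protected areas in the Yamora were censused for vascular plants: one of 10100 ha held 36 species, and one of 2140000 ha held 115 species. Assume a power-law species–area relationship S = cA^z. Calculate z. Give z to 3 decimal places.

0.217

Taking logs: ln S = ln c + z ln A, so z = (ln S₂ − ln S₁)/(ln A₂ − ln A₁).
z = ln(115/36) / ln(2140000/10100) = ln(3.194) / ln(211.9) = 1.1614 / 5.3560 = 0.2168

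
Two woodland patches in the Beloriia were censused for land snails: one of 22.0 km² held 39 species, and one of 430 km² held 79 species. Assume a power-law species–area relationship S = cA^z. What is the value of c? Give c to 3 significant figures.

z = ln(S₂/S₁) / ln(A₂/A₁) = ln(79/39) / ln(430/22) = 0.7059 / 2.9727 = 0.2375
c = S₁ / A₁^z = 39 / 22^0.2375 = 39 / 2.083 = 18.72

18.7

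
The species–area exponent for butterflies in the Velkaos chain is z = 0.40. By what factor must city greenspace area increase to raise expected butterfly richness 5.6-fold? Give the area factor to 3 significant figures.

(A₂/A₁)^0.4 = 5.6, so A₂/A₁ = 5.6^(1/0.4) = 5.6^2.5
ln(A₂/A₁) = ln 5.6 / 0.4 = 1.7228 / 0.4 = 4.3069
A₂/A₁ = e^4.3069 ≈ 74.21

74.2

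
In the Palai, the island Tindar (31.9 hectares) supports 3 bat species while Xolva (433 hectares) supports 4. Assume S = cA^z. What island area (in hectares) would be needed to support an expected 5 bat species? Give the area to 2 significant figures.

z = ln(4/3) / ln(433/31.9) = 0.2877 / 2.6081 = 0.1103
c = 3 / 31.9^0.1103 = 3 / 1.465 = 2.048
A = (5/2.048)^(1/0.1103) ⇒ ln A = ln(2.442)/0.1103 = 8.0938
A = e^8.0938 ≈ 3274 hectares

3300 hectares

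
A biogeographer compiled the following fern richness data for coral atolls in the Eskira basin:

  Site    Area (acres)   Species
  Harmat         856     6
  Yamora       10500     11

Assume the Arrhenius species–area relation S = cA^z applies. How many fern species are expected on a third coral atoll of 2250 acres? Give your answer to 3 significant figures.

7.58

z = ln(11/6) / ln(10500/856) = 0.6061 / 2.5069 = 0.2418
c = 6 / 856^0.2418 = 6 / 5.117 = 1.172
S₃ = 1.172 × 2250^0.2418 = 1.172 × 6.464 ≈ 7.579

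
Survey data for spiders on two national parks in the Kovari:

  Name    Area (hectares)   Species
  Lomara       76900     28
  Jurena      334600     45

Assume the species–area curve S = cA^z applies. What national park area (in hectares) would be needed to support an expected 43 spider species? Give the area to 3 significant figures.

z = ln(45/28) / ln(334600/76900) = 0.4745 / 1.4704 = 0.3227
c = 28 / 76900^0.3227 = 28 / 37.72 = 0.7424
A = (43/0.7424)^(1/0.3227) ⇒ ln A = ln(57.92)/0.3227 = 12.5798
A = e^12.5798 ≈ 290627 hectares

291000 hectares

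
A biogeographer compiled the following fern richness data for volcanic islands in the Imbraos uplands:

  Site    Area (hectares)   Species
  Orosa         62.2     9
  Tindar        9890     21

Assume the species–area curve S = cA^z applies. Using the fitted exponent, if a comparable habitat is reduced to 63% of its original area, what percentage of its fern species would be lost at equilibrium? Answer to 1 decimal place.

z = ln(21/9) / ln(9890/62.2) = 0.8473 / 5.0689 = 0.1672
S_new/S_old = (A_new/A_old)^z = 0.63^0.1672 = exp(0.1672 × -0.4620) = 0.9257
Fraction lost = 1 − 0.9257 = 0.07432

7.4%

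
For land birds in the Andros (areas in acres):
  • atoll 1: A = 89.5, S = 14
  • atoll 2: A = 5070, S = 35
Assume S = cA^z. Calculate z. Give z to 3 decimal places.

0.227

Taking logs: ln S = ln c + z ln A, so z = (ln S₂ − ln S₁)/(ln A₂ − ln A₁).
z = ln(35/14) / ln(5070/89.5) = ln(2.5) / ln(56.65) = 0.9163 / 4.0369 = 0.2270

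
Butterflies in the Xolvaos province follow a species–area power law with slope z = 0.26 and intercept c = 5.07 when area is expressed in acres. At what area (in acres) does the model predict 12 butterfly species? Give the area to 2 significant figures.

27 acres

12 = 5.07 × A^0.26  ⇒  A^0.26 = 12/5.07 = 2.367
ln A = ln(2.367) / 0.26 = 0.8616 / 0.26 = 3.3137
A = e^3.3137 ≈ 27.49 acres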